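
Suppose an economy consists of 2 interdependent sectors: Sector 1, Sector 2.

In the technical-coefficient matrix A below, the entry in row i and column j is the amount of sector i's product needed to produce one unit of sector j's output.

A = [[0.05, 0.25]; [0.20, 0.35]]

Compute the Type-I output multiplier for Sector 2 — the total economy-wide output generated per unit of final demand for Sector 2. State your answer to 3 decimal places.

I − A =
  [   0.95    -0.25]
  [  -0.20     0.65]
det(I−A) = (0.95)(0.65) − (-0.25)(-0.20) = 0.5675
adj(I−A) = [[0.65, 0.25], [0.20, 0.95]]
(I − A)⁻¹ = adj(I−A) / det(I−A) ≈
  [   1.1454     0.4405]
  [   0.3524     1.6740]
The output multiplier for sector j is the column-j sum of the Leontief inverse (I − A)⁻¹ = adj(I−A) / det(I−A).
Column 2 of adj(I−A): (0.25, 0.95); det(I−A) = 0.5675.
m_2 = (0.25 + 0.95) / 0.5675 = 1.20 / 0.5675 ≈ 2.115.

m_2 = 2.115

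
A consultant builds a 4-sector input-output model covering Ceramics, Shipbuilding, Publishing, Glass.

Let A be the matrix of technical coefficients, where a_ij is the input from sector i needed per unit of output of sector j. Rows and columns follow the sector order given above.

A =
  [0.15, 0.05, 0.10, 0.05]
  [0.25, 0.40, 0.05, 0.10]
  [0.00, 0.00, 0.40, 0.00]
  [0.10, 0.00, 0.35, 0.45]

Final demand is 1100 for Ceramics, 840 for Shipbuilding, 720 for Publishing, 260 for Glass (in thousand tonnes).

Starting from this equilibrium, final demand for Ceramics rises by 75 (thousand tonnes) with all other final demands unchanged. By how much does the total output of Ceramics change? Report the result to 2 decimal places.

Δx_1 = 91.62

I − A =
  [   0.85    -0.05    -0.10    -0.05]
  [  -0.25     0.60    -0.05    -0.10]
  [   0.00     0.00     0.60     0.00]
  [  -0.10     0.00    -0.35     0.55]
Compute the cofactors C_ij = (−1)^(i+j)·(3×3 minor ij) of I−A; the adjugate is their transpose:
adj(I−A) = Cᵀ =
  [ 0.198000   0.016500   0.046625   0.021000]
  [ 0.088500   0.277500   0.072000   0.058500]
  [ 0.000000   0.000000   0.270125   0.000000]
  [ 0.036000   0.003000   0.180375   0.298500]
det(I−A) = Σ_j (I−A)_1j·C_1j = (0.85)(0.198000) + (-0.05)(0.088500) + (-0.10)(0.000000) + (-0.05)(0.036000) = 0.162075
(I − A)⁻¹ = adj(I−A) / det(I−A) ≈
  [   1.2217     0.1018     0.2877     0.1296]
  [   0.5460     1.7122     0.4442     0.3609]
  [   0.0000     0.0000     1.6667     0.0000]
  [   0.2221     0.0185     1.1129     1.8417]
Δx = (I − A)⁻¹ Δd with Δd having +75 in the Ceramics component and 0 elsewhere.
So Δx_1 = L_11 · (+75), where L_11 = adj(I−A)_11 / det(I−A) = 0.198000 / 0.162075.
Δx_1 = 0.198000 × (+75) / 0.162075 = 14.85 / 0.162075 ≈ 91.62.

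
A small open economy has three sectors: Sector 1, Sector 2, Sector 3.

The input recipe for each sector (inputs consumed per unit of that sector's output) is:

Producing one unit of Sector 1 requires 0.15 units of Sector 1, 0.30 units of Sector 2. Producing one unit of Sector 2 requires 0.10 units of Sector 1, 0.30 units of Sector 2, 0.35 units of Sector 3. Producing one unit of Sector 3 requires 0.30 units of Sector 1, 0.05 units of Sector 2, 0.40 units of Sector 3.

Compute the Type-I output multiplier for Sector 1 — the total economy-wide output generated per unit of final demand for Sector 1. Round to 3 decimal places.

I − A =
  [   0.85    -0.10    -0.30]
  [  -0.30     0.70    -0.05]
  [   0.00    -0.35     0.60]
Cofactors of I−A, C_ij = (−1)^(i+j)·(minor ij) (rows/columns in the sector order above):
  C_11 = (0.70)(0.60) − (-0.05)(-0.35) = 0.4025
  C_12 = −[(-0.30)(0.60) − (-0.05)(0.00)] = 0.1800
  C_13 = (-0.30)(-0.35) − (0.70)(0.00) = 0.1050
  C_21 = −[(-0.10)(0.60) − (-0.30)(-0.35)] = 0.1650
  C_22 = (0.85)(0.60) − (-0.30)(0.00) = 0.5100
  C_23 = −[(0.85)(-0.35) − (-0.10)(0.00)] = 0.2975
  C_31 = (-0.10)(-0.05) − (-0.30)(0.70) = 0.2150
  C_32 = −[(0.85)(-0.05) − (-0.30)(-0.30)] = 0.1325
  C_33 = (0.85)(0.70) − (-0.10)(-0.30) = 0.5650
det(I−A) = Σ_j (I−A)_1j·C_1j = (0.85)(0.4025) + (-0.10)(0.1800) + (-0.30)(0.1050) = 0.292625
adj(I−A) = Cᵀ =
  [ 0.4025   0.1650   0.2150]
  [ 0.1800   0.5100   0.1325]
  [ 0.1050   0.2975   0.5650]
(I − A)⁻¹ = adj(I−A) / det(I−A) ≈
  [   1.3755     0.5639     0.7347]
  [   0.6151     1.7428     0.4528]
  [   0.3588     1.0167     1.9308]
The output multiplier for sector j is the column-j sum of the Leontief inverse (I − A)⁻¹ = adj(I−A) / det(I−A).
Column 1 of adj(I−A): (0.4025, 0.1800, 0.1050); det(I−A) = 0.292625.
m_1 = (0.4025 + 0.1800 + 0.1050) / 0.292625 = 0.6875 / 0.292625 ≈ 2.349.

m_1 = 2.349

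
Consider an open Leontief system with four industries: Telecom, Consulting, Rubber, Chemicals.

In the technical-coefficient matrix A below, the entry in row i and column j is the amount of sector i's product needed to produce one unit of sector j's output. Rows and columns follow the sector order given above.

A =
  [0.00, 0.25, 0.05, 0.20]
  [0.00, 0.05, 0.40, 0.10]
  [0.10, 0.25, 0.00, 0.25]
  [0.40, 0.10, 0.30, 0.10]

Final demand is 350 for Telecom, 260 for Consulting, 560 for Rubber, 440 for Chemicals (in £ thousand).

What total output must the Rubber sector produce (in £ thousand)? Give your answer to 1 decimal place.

I − A =
  [   1.00    -0.25    -0.05    -0.20]
  [   0.00     0.95    -0.40    -0.10]
  [  -0.10    -0.25     1.00    -0.25]
  [  -0.40    -0.10    -0.30     0.90]
Compute the cofactors C_ij = (−1)^(i+j)·(3×3 minor ij) of I−A; the adjugate is their transpose:
adj(I−A) = Cᵀ =
  [ 0.666250   0.253750   0.204750   0.233125]
  [ 0.119000   0.729500   0.360000   0.207500]
  [ 0.189500   0.279500   0.759000   0.284000]
  [ 0.372500   0.287000   0.384000   0.835250]
det(I−A) = Σ_j (I−A)_1j·C_1j = (1.00)(0.666250) + (-0.25)(0.119000) + (-0.05)(0.189500) + (-0.20)(0.372500) = 0.552525
(I − A)⁻¹ = adj(I−A) / det(I−A) ≈
  [   1.2058     0.4593     0.3706     0.4219]
  [   0.2154     1.3203     0.6516     0.3755]
  [   0.3430     0.5059     1.3737     0.5140]
  [   0.6742     0.5194     0.6950     1.5117]
x = (I − A)⁻¹ d = adj(I−A)·d / det(I−A), with det(I−A) = 0.552525:
  x_1 = (0.666250·350 + 0.253750·260 + 0.204750·560 + 0.233125·440) / 0.552525 = 516.3975 / 0.552525 ≈ 934.6
  x_2 = (0.119000·350 + 0.729500·260 + 0.360000·560 + 0.207500·440) / 0.552525 = 524.22 / 0.552525 ≈ 948.8
  x_3 = (0.189500·350 + 0.279500·260 + 0.759000·560 + 0.284000·440) / 0.552525 = 688.995 / 0.552525 ≈ 1247.0
  x_4 = (0.372500·350 + 0.287000·260 + 0.384000·560 + 0.835250·440) / 0.552525 = 787.545 / 0.552525 ≈ 1425.4

x_3 = 1247.0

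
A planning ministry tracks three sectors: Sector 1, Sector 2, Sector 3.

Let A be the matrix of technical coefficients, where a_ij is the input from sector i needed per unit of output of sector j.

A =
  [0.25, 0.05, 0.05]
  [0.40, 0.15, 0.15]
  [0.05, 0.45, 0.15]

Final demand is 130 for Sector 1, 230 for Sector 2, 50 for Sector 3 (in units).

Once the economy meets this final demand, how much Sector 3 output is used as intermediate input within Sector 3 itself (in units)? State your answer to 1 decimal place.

z_33 = 44.7

I − A =
  [   0.75    -0.05    -0.05]
  [  -0.40     0.85    -0.15]
  [  -0.05    -0.45     0.85]
Cofactors of I−A, C_ij = (−1)^(i+j)·(minor ij) (rows/columns in the sector order above):
  C_11 = (0.85)(0.85) − (-0.15)(-0.45) = 0.6550
  C_12 = −[(-0.40)(0.85) − (-0.15)(-0.05)] = 0.3475
  C_13 = (-0.40)(-0.45) − (0.85)(-0.05) = 0.2225
  C_21 = −[(-0.05)(0.85) − (-0.05)(-0.45)] = 0.0650
  C_22 = (0.75)(0.85) − (-0.05)(-0.05) = 0.6350
  C_23 = −[(0.75)(-0.45) − (-0.05)(-0.05)] = 0.3400
  C_31 = (-0.05)(-0.15) − (-0.05)(0.85) = 0.0500
  C_32 = −[(0.75)(-0.15) − (-0.05)(-0.40)] = 0.1325
  C_33 = (0.75)(0.85) − (-0.05)(-0.40) = 0.6175
det(I−A) = Σ_j (I−A)_1j·C_1j = (0.75)(0.6550) + (-0.05)(0.3475) + (-0.05)(0.2225) = 0.46275
adj(I−A) = Cᵀ =
  [ 0.6550   0.0650   0.0500]
  [ 0.3475   0.6350   0.1325]
  [ 0.2225   0.3400   0.6175]
(I − A)⁻¹ = adj(I−A) / det(I−A) ≈
  [   1.4155     0.1405     0.1080]
  [   0.7509     1.3722     0.2863]
  [   0.4808     0.7347     1.3344]
First solve x = (I − A)⁻¹ d = adj(I−A)·d / det(I−A); in particular x_3 = (0.2225·130 + 0.3400·230 + 0.6175·50) / 0.46275 = 138.00 / 0.46275 ≈ 298.217.
Intermediate flow from 3 to 3: z_33 = a_33 · x_3 = 0.15 × 138.00 / 0.46275 = 20.70 / 0.46275 ≈ 44.7.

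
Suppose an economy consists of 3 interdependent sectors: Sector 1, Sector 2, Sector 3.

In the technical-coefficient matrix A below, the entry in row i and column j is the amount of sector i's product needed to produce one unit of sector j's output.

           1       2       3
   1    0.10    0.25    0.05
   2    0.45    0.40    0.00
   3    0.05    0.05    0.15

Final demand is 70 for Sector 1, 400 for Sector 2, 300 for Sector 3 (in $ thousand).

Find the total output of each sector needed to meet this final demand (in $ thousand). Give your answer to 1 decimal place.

I − A =
  [   0.90    -0.25    -0.05]
  [  -0.45     0.60     0.00]
  [  -0.05    -0.05     0.85]
Cofactors of I−A, C_ij = (−1)^(i+j)·(minor ij) (rows/columns in the sector order above):
  C_11 = (0.60)(0.85) − (0.00)(-0.05) = 0.5100
  C_12 = −[(-0.45)(0.85) − (0.00)(-0.05)] = 0.3825
  C_13 = (-0.45)(-0.05) − (0.60)(-0.05) = 0.0525
  C_21 = −[(-0.25)(0.85) − (-0.05)(-0.05)] = 0.2150
  C_22 = (0.90)(0.85) − (-0.05)(-0.05) = 0.7625
  C_23 = −[(0.90)(-0.05) − (-0.25)(-0.05)] = 0.0575
  C_31 = (-0.25)(0.00) − (-0.05)(0.60) = 0.0300
  C_32 = −[(0.90)(0.00) − (-0.05)(-0.45)] = 0.0225
  C_33 = (0.90)(0.60) − (-0.25)(-0.45) = 0.4275
det(I−A) = Σ_j (I−A)_1j·C_1j = (0.90)(0.5100) + (-0.25)(0.3825) + (-0.05)(0.0525) = 0.36075
adj(I−A) = Cᵀ =
  [ 0.5100   0.2150   0.0300]
  [ 0.3825   0.7625   0.0225]
  [ 0.0525   0.0575   0.4275]
(I − A)⁻¹ = adj(I−A) / det(I−A) ≈
  [   1.4137     0.5960     0.0832]
  [   1.0603     2.1137     0.0624]
  [   0.1455     0.1594     1.1850]
x = (I − A)⁻¹ d = adj(I−A)·d / det(I−A), with det(I−A) = 0.36075:
  x_1 = (0.5100·70 + 0.2150·400 + 0.0300·300) / 0.36075 = 130.70 / 0.36075 ≈ 362.3
  x_2 = (0.3825·70 + 0.7625·400 + 0.0225·300) / 0.36075 = 338.525 / 0.36075 ≈ 938.4
  x_3 = (0.0525·70 + 0.0575·400 + 0.4275·300) / 0.36075 = 154.925 / 0.36075 ≈ 429.5

x_1 = 362.3, x_2 = 938.4, x_3 = 429.5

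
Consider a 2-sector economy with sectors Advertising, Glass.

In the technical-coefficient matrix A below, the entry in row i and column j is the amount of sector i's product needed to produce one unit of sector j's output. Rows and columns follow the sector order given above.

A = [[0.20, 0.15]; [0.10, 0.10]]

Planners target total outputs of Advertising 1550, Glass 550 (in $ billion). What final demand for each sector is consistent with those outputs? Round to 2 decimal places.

d_A = 1157.50, d_G = 340.00

I − A =
  [   0.80    -0.15]
  [  -0.10     0.90]
d = (I − A) x:
  d_A = (+0.80)·1550 + (-0.15)·550 = 1157.50
  d_G = (-0.10)·1550 + (+0.90)·550 = 340.00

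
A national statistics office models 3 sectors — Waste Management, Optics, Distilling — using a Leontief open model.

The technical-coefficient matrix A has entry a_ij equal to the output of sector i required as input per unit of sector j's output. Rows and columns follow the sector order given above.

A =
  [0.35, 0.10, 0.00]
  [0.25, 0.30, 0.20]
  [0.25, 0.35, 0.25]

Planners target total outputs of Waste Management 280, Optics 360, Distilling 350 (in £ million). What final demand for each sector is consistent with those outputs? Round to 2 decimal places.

d_1 = 146.00, d_2 = 112.00, d_3 = 66.50

I − A =
  [   0.65    -0.10     0.00]
  [  -0.25     0.70    -0.20]
  [  -0.25    -0.35     0.75]
d = (I − A) x:
  d_1 = (+0.65)·280 + (-0.10)·360 + (+0.00)·350 = 146.00
  d_2 = (-0.25)·280 + (+0.70)·360 + (-0.20)·350 = 112.00
  d_3 = (-0.25)·280 + (-0.35)·360 + (+0.75)·350 = 66.50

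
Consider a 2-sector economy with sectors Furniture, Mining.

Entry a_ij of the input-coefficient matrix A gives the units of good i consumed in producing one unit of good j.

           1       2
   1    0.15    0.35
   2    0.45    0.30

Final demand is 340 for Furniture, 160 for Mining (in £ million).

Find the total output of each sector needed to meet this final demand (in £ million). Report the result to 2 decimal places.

x_1 = 672.00, x_2 = 660.57

I − A =
  [   0.85    -0.35]
  [  -0.45     0.70]
det(I−A) = (0.85)(0.70) − (-0.35)(-0.45) = 0.4375
adj(I−A) = [[0.70, 0.35], [0.45, 0.85]]
(I − A)⁻¹ = adj(I−A) / det(I−A) ≈
  [   1.6000     0.8000]
  [   1.0286     1.9429]
x = (I − A)⁻¹ d = adj(I−A)·d / det(I−A), with det(I−A) = 0.4375:
  x_1 = (0.70·340 + 0.35·160) / 0.4375 = 294.00 / 0.4375 = 672.00
  x_2 = (0.45·340 + 0.85·160) / 0.4375 = 289.00 / 0.4375 ≈ 660.57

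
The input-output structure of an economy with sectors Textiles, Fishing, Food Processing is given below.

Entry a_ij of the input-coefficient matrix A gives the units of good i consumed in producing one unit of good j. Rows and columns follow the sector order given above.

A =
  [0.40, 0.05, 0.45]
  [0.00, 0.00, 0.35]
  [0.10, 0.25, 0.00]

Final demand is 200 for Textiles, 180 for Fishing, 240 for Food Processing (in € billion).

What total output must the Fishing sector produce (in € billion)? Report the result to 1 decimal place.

I − A =
  [   0.60    -0.05    -0.45]
  [   0.00     1.00    -0.35]
  [  -0.10    -0.25     1.00]
Cofactors of I−A, C_ij = (−1)^(i+j)·(minor ij) (rows/columns in the sector order above):
  C_11 = (1.00)(1.00) − (-0.35)(-0.25) = 0.9125
  C_12 = −[(0.00)(1.00) − (-0.35)(-0.10)] = 0.0350
  C_13 = (0.00)(-0.25) − (1.00)(-0.10) = 0.1000
  C_21 = −[(-0.05)(1.00) − (-0.45)(-0.25)] = 0.1625
  C_22 = (0.60)(1.00) − (-0.45)(-0.10) = 0.5550
  C_23 = −[(0.60)(-0.25) − (-0.05)(-0.10)] = 0.1550
  C_31 = (-0.05)(-0.35) − (-0.45)(1.00) = 0.4675
  C_32 = −[(0.60)(-0.35) − (-0.45)(0.00)] = 0.2100
  C_33 = (0.60)(1.00) − (-0.05)(0.00) = 0.6000
det(I−A) = Σ_j (I−A)_1j·C_1j = (0.60)(0.9125) + (-0.05)(0.0350) + (-0.45)(0.1000) = 0.50075
adj(I−A) = Cᵀ =
  [ 0.9125   0.1625   0.4675]
  [ 0.0350   0.5550   0.2100]
  [ 0.1000   0.1550   0.6000]
(I − A)⁻¹ = adj(I−A) / det(I−A) ≈
  [   1.8223     0.3245     0.9336]
  [   0.0699     1.1083     0.4194]
  [   0.1997     0.3095     1.1982]
x = (I − A)⁻¹ d = adj(I−A)·d / det(I−A), with det(I−A) = 0.50075:
  x_1 = (0.9125·200 + 0.1625·180 + 0.4675·240) / 0.50075 = 323.95 / 0.50075 ≈ 646.9
  x_2 = (0.0350·200 + 0.5550·180 + 0.2100·240) / 0.50075 = 157.30 / 0.50075 ≈ 314.1
  x_3 = (0.1000·200 + 0.1550·180 + 0.6000·240) / 0.50075 = 191.90 / 0.50075 ≈ 383.2

x_2 = 314.1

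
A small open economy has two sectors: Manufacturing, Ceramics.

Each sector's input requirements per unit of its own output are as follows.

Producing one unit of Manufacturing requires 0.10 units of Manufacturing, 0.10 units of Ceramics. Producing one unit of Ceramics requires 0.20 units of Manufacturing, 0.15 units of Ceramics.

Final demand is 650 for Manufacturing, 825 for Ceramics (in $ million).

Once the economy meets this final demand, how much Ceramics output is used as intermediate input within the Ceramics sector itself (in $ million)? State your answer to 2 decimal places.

I − A =
  [   0.90    -0.20]
  [  -0.10     0.85]
det(I−A) = (0.90)(0.85) − (-0.20)(-0.10) = 0.7450
adj(I−A) = [[0.85, 0.20], [0.10, 0.90]]
(I − A)⁻¹ = adj(I−A) / det(I−A) ≈
  [   1.1409     0.2685]
  [   0.1342     1.2081]
First solve x = (I − A)⁻¹ d = adj(I−A)·d / det(I−A); in particular x_C = (0.10·650 + 0.90·825) / 0.7450 = 807.50 / 0.7450 ≈ 1083.8926.
Intermediate flow from C to C: z_CC = a_CC · x_C = 0.15 × 807.50 / 0.7450 = 121.125 / 0.7450 ≈ 162.58.

z_CC = 162.58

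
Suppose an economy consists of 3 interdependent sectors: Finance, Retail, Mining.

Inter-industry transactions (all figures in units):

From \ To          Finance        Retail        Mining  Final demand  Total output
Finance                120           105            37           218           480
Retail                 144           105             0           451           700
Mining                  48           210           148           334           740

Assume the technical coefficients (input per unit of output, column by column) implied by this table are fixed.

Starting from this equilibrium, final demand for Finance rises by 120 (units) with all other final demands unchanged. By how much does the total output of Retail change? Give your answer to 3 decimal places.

Technical coefficients a_ij = z_ij / X_j:
  a_FF = 120/480 = 0.25, a_RF = 144/480 = 0.30, a_MF = 48/480 = 0.10
  a_FR = 105/700 = 0.15, a_RR = 105/700 = 0.15, a_MR = 210/700 = 0.30
  a_FM = 37/740 = 0.05, a_RM = 0/740 = 0.00, a_MM = 148/740 = 0.20
I − A =
  [   0.75    -0.15    -0.05]
  [  -0.30     0.85     0.00]
  [  -0.10    -0.30     0.80]
Cofactors of I−A, C_ij = (−1)^(i+j)·(minor ij) (rows/columns in the sector order above):
  C_11 = (0.85)(0.80) − (0.00)(-0.30) = 0.6800
  C_12 = −[(-0.30)(0.80) − (0.00)(-0.10)] = 0.2400
  C_13 = (-0.30)(-0.30) − (0.85)(-0.10) = 0.1750
  C_21 = −[(-0.15)(0.80) − (-0.05)(-0.30)] = 0.1350
  C_22 = (0.75)(0.80) − (-0.05)(-0.10) = 0.5950
  C_23 = −[(0.75)(-0.30) − (-0.15)(-0.10)] = 0.2400
  C_31 = (-0.15)(0.00) − (-0.05)(0.85) = 0.0425
  C_32 = −[(0.75)(0.00) − (-0.05)(-0.30)] = 0.0150
  C_33 = (0.75)(0.85) − (-0.15)(-0.30) = 0.5925
det(I−A) = Σ_j (I−A)_1j·C_1j = (0.75)(0.6800) + (-0.15)(0.2400) + (-0.05)(0.1750) = 0.46525
adj(I−A) = Cᵀ =
  [ 0.6800   0.1350   0.0425]
  [ 0.2400   0.5950   0.0150]
  [ 0.1750   0.2400   0.5925]
(I − A)⁻¹ = adj(I−A) / det(I−A) ≈
  [   1.4616     0.2902     0.0913]
  [   0.5159     1.2789     0.0322]
  [   0.3761     0.5159     1.2735]
Δx = (I − A)⁻¹ Δd with Δd having +120 in the Finance component and 0 elsewhere.
So Δx_R = L_RF · (+120), where L_RF = adj(I−A)_RF / det(I−A) = 0.2400 / 0.46525.
Δx_R = 0.2400 × (+120) / 0.46525 = 28.80 / 0.46525 ≈ 61.902.

Δx_R = 61.902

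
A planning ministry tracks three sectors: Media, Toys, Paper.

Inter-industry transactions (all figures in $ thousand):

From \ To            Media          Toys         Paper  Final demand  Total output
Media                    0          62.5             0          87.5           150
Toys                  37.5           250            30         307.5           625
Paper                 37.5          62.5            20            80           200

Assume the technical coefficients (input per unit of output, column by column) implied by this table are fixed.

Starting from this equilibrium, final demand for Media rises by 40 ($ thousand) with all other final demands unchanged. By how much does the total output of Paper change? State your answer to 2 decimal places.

Δx_P = 14.04

Technical coefficients a_ij = z_ij / X_j:
  a_MM = 0/150 = 0.00, a_TM = 37.5/150 = 0.25, a_PM = 37.5/150 = 0.25
  a_MT = 62.5/625 = 0.10, a_TT = 250/625 = 0.40, a_PT = 62.5/625 = 0.10
  a_MP = 0/200 = 0.00, a_TP = 30/200 = 0.15, a_PP = 20/200 = 0.10
I − A =
  [   1.00    -0.10     0.00]
  [  -0.25     0.60    -0.15]
  [  -0.25    -0.10     0.90]
Cofactors of I−A, C_ij = (−1)^(i+j)·(minor ij) (rows/columns in the sector order above):
  C_11 = (0.60)(0.90) − (-0.15)(-0.10) = 0.5250
  C_12 = −[(-0.25)(0.90) − (-0.15)(-0.25)] = 0.2625
  C_13 = (-0.25)(-0.10) − (0.60)(-0.25) = 0.1750
  C_21 = −[(-0.10)(0.90) − (0.00)(-0.10)] = 0.0900
  C_22 = (1.00)(0.90) − (0.00)(-0.25) = 0.9000
  C_23 = −[(1.00)(-0.10) − (-0.10)(-0.25)] = 0.1250
  C_31 = (-0.10)(-0.15) − (0.00)(0.60) = 0.0150
  C_32 = −[(1.00)(-0.15) − (0.00)(-0.25)] = 0.1500
  C_33 = (1.00)(0.60) − (-0.10)(-0.25) = 0.5750
det(I−A) = Σ_j (I−A)_1j·C_1j = (1.00)(0.5250) + (-0.10)(0.2625) + (0.00)(0.1750) = 0.49875
adj(I−A) = Cᵀ =
  [ 0.5250   0.0900   0.0150]
  [ 0.2625   0.9000   0.1500]
  [ 0.1750   0.1250   0.5750]
(I − A)⁻¹ = adj(I−A) / det(I−A) ≈
  [   1.0526     0.1805     0.0301]
  [   0.5263     1.8045     0.3008]
  [   0.3509     0.2506     1.1529]
Δx = (I − A)⁻¹ Δd with Δd having +40 in the Media component and 0 elsewhere.
So Δx_P = L_PM · (+40), where L_PM = adj(I−A)_PM / det(I−A) = 0.1750 / 0.49875.
Δx_P = 0.1750 × (+40) / 0.49875 = 7.00 / 0.49875 ≈ 14.04.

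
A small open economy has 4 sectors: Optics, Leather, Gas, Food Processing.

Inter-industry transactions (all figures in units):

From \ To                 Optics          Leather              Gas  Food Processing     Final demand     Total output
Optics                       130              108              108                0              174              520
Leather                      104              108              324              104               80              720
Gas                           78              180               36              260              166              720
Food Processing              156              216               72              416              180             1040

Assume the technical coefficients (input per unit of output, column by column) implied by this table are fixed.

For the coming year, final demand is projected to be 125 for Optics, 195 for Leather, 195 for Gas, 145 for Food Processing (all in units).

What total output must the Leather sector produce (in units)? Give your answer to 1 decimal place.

Technical coefficients a_ij = z_ij / X_j:
  a_11 = 130/520 = 0.25, a_21 = 104/520 = 0.20, a_31 = 78/520 = 0.15, a_41 = 156/520 = 0.30
  a_12 = 108/720 = 0.15, a_22 = 108/720 = 0.15, a_32 = 180/720 = 0.25, a_42 = 216/720 = 0.30
  a_13 = 108/720 = 0.15, a_23 = 324/720 = 0.45, a_33 = 36/720 = 0.05, a_43 = 72/720 = 0.10
  a_14 = 0/1040 = 0.00, a_24 = 104/1040 = 0.10, a_34 = 260/1040 = 0.25, a_44 = 416/1040 = 0.40
I − A =
  [   0.75    -0.15    -0.15     0.00]
  [  -0.20     0.85    -0.45    -0.10]
  [  -0.15    -0.25     0.95    -0.25]
  [  -0.30    -0.30    -0.10     0.60]
Compute the cofactors C_ij = (−1)^(i+j)·(3×3 minor ij) of I−A; the adjugate is their transpose:
adj(I−A) = Cᵀ =
  [ 0.331000   0.115500   0.114000   0.066750]
  [ 0.213250   0.384000   0.232500   0.160875]
  [ 0.188250   0.193500   0.337500   0.172875]
  [ 0.303500   0.282000   0.229500   0.456000]
det(I−A) = Σ_j (I−A)_1j·C_1j = (0.75)(0.331000) + (-0.15)(0.213250) + (-0.15)(0.188250) + (0.00)(0.303500) = 0.188025
(I − A)⁻¹ = adj(I−A) / det(I−A) ≈
  [   1.7604     0.6143     0.6063     0.3550]
  [   1.1342     2.0423     1.2365     0.8556]
  [   1.0012     1.0291     1.7950     0.9194]
  [   1.6141     1.4998     1.2206     2.4252]
x = (I − A)⁻¹ d = adj(I−A)·d / det(I−A), with det(I−A) = 0.188025:
  x_1 = (0.331000·125 + 0.115500·195 + 0.114000·195 + 0.066750·145) / 0.188025 = 95.80625 / 0.188025 ≈ 509.5
  x_2 = (0.213250·125 + 0.384000·195 + 0.232500·195 + 0.160875·145) / 0.188025 = 170.200625 / 0.188025 ≈ 905.2
  x_3 = (0.188250·125 + 0.193500·195 + 0.337500·195 + 0.172875·145) / 0.188025 = 152.143125 / 0.188025 ≈ 809.2
  x_4 = (0.303500·125 + 0.282000·195 + 0.229500·195 + 0.456000·145) / 0.188025 = 203.80 / 0.188025 ≈ 1083.9

x_2 = 905.2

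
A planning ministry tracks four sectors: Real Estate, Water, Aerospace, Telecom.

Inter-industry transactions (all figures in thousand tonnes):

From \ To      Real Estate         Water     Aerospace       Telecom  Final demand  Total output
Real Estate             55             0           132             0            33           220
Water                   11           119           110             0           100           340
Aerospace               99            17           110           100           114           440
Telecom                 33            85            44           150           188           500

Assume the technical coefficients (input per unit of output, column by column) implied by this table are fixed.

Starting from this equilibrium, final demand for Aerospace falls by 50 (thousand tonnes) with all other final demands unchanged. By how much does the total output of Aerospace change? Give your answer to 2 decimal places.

Δx_A = -105.52

Technical coefficients a_ij = z_ij / X_j:
  a_RR = 55/220 = 0.25, a_WR = 11/220 = 0.05, a_AR = 99/220 = 0.45, a_TR = 33/220 = 0.15
  a_RW = 0/340 = 0.00, a_WW = 119/340 = 0.35, a_AW = 17/340 = 0.05, a_TW = 85/340 = 0.25
  a_RA = 132/440 = 0.30, a_WA = 110/440 = 0.25, a_AA = 110/440 = 0.25, a_TA = 44/440 = 0.10
  a_RT = 0/500 = 0.00, a_WT = 0/500 = 0.00, a_AT = 100/500 = 0.20, a_TT = 150/500 = 0.30
I − A =
  [   0.75     0.00    -0.30     0.00]
  [  -0.05     0.65    -0.25     0.00]
  [  -0.45    -0.05     0.75    -0.20]
  [  -0.15    -0.25    -0.10     0.70]
Compute the cofactors C_ij = (−1)^(i+j)·(3×3 minor ij) of I−A; the adjugate is their transpose:
adj(I−A) = Cᵀ =
  [ 0.307000   0.025500   0.136500   0.039000]
  [ 0.111500   0.275250   0.141750   0.040500]
  [ 0.228500   0.063750   0.341250   0.097500]
  [ 0.138250   0.112875   0.128625   0.267750]
det(I−A) = Σ_j (I−A)_1j·C_1j = (0.75)(0.307000) + (0.00)(0.111500) + (-0.30)(0.228500) + (0.00)(0.138250) = 0.1617
(I − A)⁻¹ = adj(I−A) / det(I−A) ≈
  [   1.8986     0.1577     0.8442     0.2412]
  [   0.6895     1.7022     0.8766     0.2505]
  [   1.4131     0.3942     2.1104     0.6030]
  [   0.8550     0.6981     0.7955     1.6558]
Δx = (I − A)⁻¹ Δd with Δd having -50 in the Aerospace component and 0 elsewhere.
So Δx_A = L_AA · (-50), where L_AA = adj(I−A)_AA / det(I−A) = 0.341250 / 0.1617.
Δx_A = 0.341250 × (-50) / 0.1617 = -17.0625 / 0.1617 ≈ -105.52.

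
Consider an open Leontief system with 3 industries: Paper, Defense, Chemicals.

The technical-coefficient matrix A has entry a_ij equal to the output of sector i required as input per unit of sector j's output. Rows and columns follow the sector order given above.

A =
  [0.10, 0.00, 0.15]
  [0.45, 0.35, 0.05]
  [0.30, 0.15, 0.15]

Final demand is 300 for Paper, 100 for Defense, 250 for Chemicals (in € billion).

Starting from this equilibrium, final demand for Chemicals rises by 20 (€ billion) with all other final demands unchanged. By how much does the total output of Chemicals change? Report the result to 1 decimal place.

Δx_C = 25.9

I − A =
  [   0.90     0.00    -0.15]
  [  -0.45     0.65    -0.05]
  [  -0.30    -0.15     0.85]
Cofactors of I−A, C_ij = (−1)^(i+j)·(minor ij) (rows/columns in the sector order above):
  C_11 = (0.65)(0.85) − (-0.05)(-0.15) = 0.5450
  C_12 = −[(-0.45)(0.85) − (-0.05)(-0.30)] = 0.3975
  C_13 = (-0.45)(-0.15) − (0.65)(-0.30) = 0.2625
  C_21 = −[(0.00)(0.85) − (-0.15)(-0.15)] = 0.0225
  C_22 = (0.90)(0.85) − (-0.15)(-0.30) = 0.7200
  C_23 = −[(0.90)(-0.15) − (0.00)(-0.30)] = 0.1350
  C_31 = (0.00)(-0.05) − (-0.15)(0.65) = 0.0975
  C_32 = −[(0.90)(-0.05) − (-0.15)(-0.45)] = 0.1125
  C_33 = (0.90)(0.65) − (0.00)(-0.45) = 0.5850
det(I−A) = Σ_j (I−A)_1j·C_1j = (0.90)(0.5450) + (0.00)(0.3975) + (-0.15)(0.2625) = 0.451125
adj(I−A) = Cᵀ =
  [ 0.5450   0.0225   0.0975]
  [ 0.3975   0.7200   0.1125]
  [ 0.2625   0.1350   0.5850]
(I − A)⁻¹ = adj(I−A) / det(I−A) ≈
  [   1.2081     0.0499     0.2161]
  [   0.8811     1.5960     0.2494]
  [   0.5819     0.2993     1.2968]
Δx = (I − A)⁻¹ Δd with Δd having +20 in the Chemicals component and 0 elsewhere.
So Δx_C = L_CC · (+20), where L_CC = adj(I−A)_CC / det(I−A) = 0.5850 / 0.451125.
Δx_C = 0.5850 × (+20) / 0.451125 = 11.70 / 0.451125 ≈ 25.9.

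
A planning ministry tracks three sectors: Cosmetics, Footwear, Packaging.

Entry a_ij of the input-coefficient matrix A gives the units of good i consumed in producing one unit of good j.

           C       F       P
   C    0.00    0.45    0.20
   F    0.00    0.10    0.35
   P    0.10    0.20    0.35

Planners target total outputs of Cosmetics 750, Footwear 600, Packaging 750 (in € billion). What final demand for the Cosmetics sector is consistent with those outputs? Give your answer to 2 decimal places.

d_C = 330.00

I − A =
  [   1.00    -0.45    -0.20]
  [   0.00     0.90    -0.35]
  [  -0.10    -0.20     0.65]
d = (I − A) x:
  d_C = (+1.00)·750 + (-0.45)·600 + (-0.20)·750 = 330.00
  d_F = (+0.00)·750 + (+0.90)·600 + (-0.35)·750 = 277.50
  d_P = (-0.10)·750 + (-0.20)·600 + (+0.65)·750 = 292.50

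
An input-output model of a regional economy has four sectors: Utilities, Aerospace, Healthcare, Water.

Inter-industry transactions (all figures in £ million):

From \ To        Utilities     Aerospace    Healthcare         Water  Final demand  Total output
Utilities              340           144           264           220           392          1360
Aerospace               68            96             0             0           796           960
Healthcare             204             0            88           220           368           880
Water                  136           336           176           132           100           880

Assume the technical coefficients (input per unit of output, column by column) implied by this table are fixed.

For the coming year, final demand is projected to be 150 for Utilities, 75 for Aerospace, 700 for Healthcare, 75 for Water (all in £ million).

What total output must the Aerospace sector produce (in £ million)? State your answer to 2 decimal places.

x_2 = 128.02

Technical coefficients a_ij = z_ij / X_j:
  a_11 = 340/1360 = 0.25, a_21 = 68/1360 = 0.05, a_31 = 204/1360 = 0.15, a_41 = 136/1360 = 0.10
  a_12 = 144/960 = 0.15, a_22 = 96/960 = 0.10, a_32 = 0/960 = 0.00, a_42 = 336/960 = 0.35
  a_13 = 264/880 = 0.30, a_23 = 0/880 = 0.00, a_33 = 88/880 = 0.10, a_43 = 176/880 = 0.20
  a_14 = 220/880 = 0.25, a_24 = 0/880 = 0.00, a_34 = 220/880 = 0.25, a_44 = 132/880 = 0.15
I − A =
  [   0.75    -0.15    -0.30    -0.25]
  [  -0.05     0.90     0.00     0.00]
  [  -0.15     0.00     0.90    -0.25]
  [  -0.10    -0.35    -0.20     0.85]
Compute the cofactors C_ij = (−1)^(i+j)·(3×3 minor ij) of I−A; the adjugate is their transpose:
adj(I−A) = Cᵀ =
  [ 0.643500   0.212250   0.274500   0.270000]
  [ 0.035750   0.460500   0.015250   0.015000]
  [ 0.141625   0.101625   0.540500   0.200625]
  [ 0.123750   0.238500   0.165750   0.560250]
det(I−A) = Σ_j (I−A)_1j·C_1j = (0.75)(0.643500) + (-0.15)(0.035750) + (-0.30)(0.141625) + (-0.25)(0.123750) = 0.4038375
(I − A)⁻¹ = adj(I−A) / det(I−A) ≈
  [   1.5935     0.5256     0.6797     0.6686]
  [   0.0885     1.1403     0.0378     0.0371]
  [   0.3507     0.2516     1.3384     0.4968]
  [   0.3064     0.5906     0.4104     1.3873]
x = (I − A)⁻¹ d = adj(I−A)·d / det(I−A), with det(I−A) = 0.4038375:
  x_1 = (0.643500·150 + 0.212250·75 + 0.274500·700 + 0.270000·75) / 0.4038375 = 324.84375 / 0.4038375 ≈ 804.39
  x_2 = (0.035750·150 + 0.460500·75 + 0.015250·700 + 0.015000·75) / 0.4038375 = 51.70 / 0.4038375 ≈ 128.02
  x_3 = (0.141625·150 + 0.101625·75 + 0.540500·700 + 0.200625·75) / 0.4038375 = 422.2625 / 0.4038375 ≈ 1045.62
  x_4 = (0.123750·150 + 0.238500·75 + 0.165750·700 + 0.560250·75) / 0.4038375 = 194.49375 / 0.4038375 ≈ 481.61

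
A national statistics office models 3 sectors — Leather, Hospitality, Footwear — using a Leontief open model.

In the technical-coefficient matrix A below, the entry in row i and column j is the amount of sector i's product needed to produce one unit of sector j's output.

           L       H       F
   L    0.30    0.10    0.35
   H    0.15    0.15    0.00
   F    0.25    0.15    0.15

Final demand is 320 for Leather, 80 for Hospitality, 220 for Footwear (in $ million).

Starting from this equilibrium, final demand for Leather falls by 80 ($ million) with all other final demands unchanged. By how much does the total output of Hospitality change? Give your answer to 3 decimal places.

I − A =
  [   0.70    -0.10    -0.35]
  [  -0.15     0.85     0.00]
  [  -0.25    -0.15     0.85]
Cofactors of I−A, C_ij = (−1)^(i+j)·(minor ij) (rows/columns in the sector order above):
  C_11 = (0.85)(0.85) − (0.00)(-0.15) = 0.7225
  C_12 = −[(-0.15)(0.85) − (0.00)(-0.25)] = 0.1275
  C_13 = (-0.15)(-0.15) − (0.85)(-0.25) = 0.2350
  C_21 = −[(-0.10)(0.85) − (-0.35)(-0.15)] = 0.1375
  C_22 = (0.70)(0.85) − (-0.35)(-0.25) = 0.5075
  C_23 = −[(0.70)(-0.15) − (-0.10)(-0.25)] = 0.1300
  C_31 = (-0.10)(0.00) − (-0.35)(0.85) = 0.2975
  C_32 = −[(0.70)(0.00) − (-0.35)(-0.15)] = 0.0525
  C_33 = (0.70)(0.85) − (-0.10)(-0.15) = 0.5800
det(I−A) = Σ_j (I−A)_1j·C_1j = (0.70)(0.7225) + (-0.10)(0.1275) + (-0.35)(0.2350) = 0.41075
adj(I−A) = Cᵀ =
  [ 0.7225   0.1375   0.2975]
  [ 0.1275   0.5075   0.0525]
  [ 0.2350   0.1300   0.5800]
(I − A)⁻¹ = adj(I−A) / det(I−A) ≈
  [   1.7590     0.3348     0.7243]
  [   0.3104     1.2355     0.1278]
  [   0.5721     0.3165     1.4121]
Δx = (I − A)⁻¹ Δd with Δd having -80 in the Leather component and 0 elsewhere.
So Δx_H = L_HL · (-80), where L_HL = adj(I−A)_HL / det(I−A) = 0.1275 / 0.41075.
Δx_H = 0.1275 × (-80) / 0.41075 = -10.20 / 0.41075 ≈ -24.833.

Δx_H = -24.833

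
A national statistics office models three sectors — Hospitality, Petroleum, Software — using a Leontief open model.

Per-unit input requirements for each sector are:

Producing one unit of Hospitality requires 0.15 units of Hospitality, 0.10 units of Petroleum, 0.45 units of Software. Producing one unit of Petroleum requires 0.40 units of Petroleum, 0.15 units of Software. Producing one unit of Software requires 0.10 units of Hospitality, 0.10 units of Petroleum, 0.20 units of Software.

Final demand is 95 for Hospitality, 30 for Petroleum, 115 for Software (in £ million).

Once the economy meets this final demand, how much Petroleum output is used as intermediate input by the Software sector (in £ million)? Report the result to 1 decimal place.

I − A =
  [   0.85     0.00    -0.10]
  [  -0.10     0.60    -0.10]
  [  -0.45    -0.15     0.80]
Cofactors of I−A, C_ij = (−1)^(i+j)·(minor ij) (rows/columns in the sector order above):
  C_11 = (0.60)(0.80) − (-0.10)(-0.15) = 0.4650
  C_12 = −[(-0.10)(0.80) − (-0.10)(-0.45)] = 0.1250
  C_13 = (-0.10)(-0.15) − (0.60)(-0.45) = 0.2850
  C_21 = −[(0.00)(0.80) − (-0.10)(-0.15)] = 0.0150
  C_22 = (0.85)(0.80) − (-0.10)(-0.45) = 0.6350
  C_23 = −[(0.85)(-0.15) − (0.00)(-0.45)] = 0.1275
  C_31 = (0.00)(-0.10) − (-0.10)(0.60) = 0.0600
  C_32 = −[(0.85)(-0.10) − (-0.10)(-0.10)] = 0.0950
  C_33 = (0.85)(0.60) − (0.00)(-0.10) = 0.5100
det(I−A) = Σ_j (I−A)_1j·C_1j = (0.85)(0.4650) + (0.00)(0.1250) + (-0.10)(0.2850) = 0.36675
adj(I−A) = Cᵀ =
  [ 0.4650   0.0150   0.0600]
  [ 0.1250   0.6350   0.0950]
  [ 0.2850   0.1275   0.5100]
(I − A)⁻¹ = adj(I−A) / det(I−A) ≈
  [   1.2679     0.0409     0.1636]
  [   0.3408     1.7314     0.2590]
  [   0.7771     0.3476     1.3906]
First solve x = (I − A)⁻¹ d = adj(I−A)·d / det(I−A); in particular x_S = (0.2850·95 + 0.1275·30 + 0.5100·115) / 0.36675 = 89.55 / 0.36675 ≈ 244.172.
Intermediate flow from P to S: z_PS = a_PS · x_S = 0.10 × 89.55 / 0.36675 = 8.955 / 0.36675 ≈ 24.4.

z_PS = 24.4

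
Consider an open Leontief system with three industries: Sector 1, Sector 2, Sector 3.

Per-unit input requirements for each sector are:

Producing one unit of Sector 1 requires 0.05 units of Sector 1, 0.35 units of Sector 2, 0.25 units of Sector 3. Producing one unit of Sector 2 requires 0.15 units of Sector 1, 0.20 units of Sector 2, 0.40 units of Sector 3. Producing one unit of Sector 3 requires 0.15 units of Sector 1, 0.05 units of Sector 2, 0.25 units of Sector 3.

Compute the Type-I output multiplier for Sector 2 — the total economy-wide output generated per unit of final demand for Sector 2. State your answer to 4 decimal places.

m_2 = 2.7575

I − A =
  [   0.95    -0.15    -0.15]
  [  -0.35     0.80    -0.05]
  [  -0.25    -0.40     0.75]
Cofactors of I−A, C_ij = (−1)^(i+j)·(minor ij) (rows/columns in the sector order above):
  C_11 = (0.80)(0.75) − (-0.05)(-0.40) = 0.5800
  C_12 = −[(-0.35)(0.75) − (-0.05)(-0.25)] = 0.2750
  C_13 = (-0.35)(-0.40) − (0.80)(-0.25) = 0.3400
  C_21 = −[(-0.15)(0.75) − (-0.15)(-0.40)] = 0.1725
  C_22 = (0.95)(0.75) − (-0.15)(-0.25) = 0.6750
  C_23 = −[(0.95)(-0.40) − (-0.15)(-0.25)] = 0.4175
  C_31 = (-0.15)(-0.05) − (-0.15)(0.80) = 0.1275
  C_32 = −[(0.95)(-0.05) − (-0.15)(-0.35)] = 0.1000
  C_33 = (0.95)(0.80) − (-0.15)(-0.35) = 0.7075
det(I−A) = Σ_j (I−A)_1j·C_1j = (0.95)(0.5800) + (-0.15)(0.2750) + (-0.15)(0.3400) = 0.45875
adj(I−A) = Cᵀ =
  [ 0.5800   0.1725   0.1275]
  [ 0.2750   0.6750   0.1000]
  [ 0.3400   0.4175   0.7075]
(I − A)⁻¹ = adj(I−A) / det(I−A) ≈
  [   1.26431     0.37602     0.27793]
  [   0.59946     1.47139     0.21798]
  [   0.74114     0.91008     1.54223]
The output multiplier for sector j is the column-j sum of the Leontief inverse (I − A)⁻¹ = adj(I−A) / det(I−A).
Column 2 of adj(I−A): (0.1725, 0.6750, 0.4175); det(I−A) = 0.45875.
m_2 = (0.1725 + 0.6750 + 0.4175) / 0.45875 = 1.265 / 0.45875 ≈ 2.7575.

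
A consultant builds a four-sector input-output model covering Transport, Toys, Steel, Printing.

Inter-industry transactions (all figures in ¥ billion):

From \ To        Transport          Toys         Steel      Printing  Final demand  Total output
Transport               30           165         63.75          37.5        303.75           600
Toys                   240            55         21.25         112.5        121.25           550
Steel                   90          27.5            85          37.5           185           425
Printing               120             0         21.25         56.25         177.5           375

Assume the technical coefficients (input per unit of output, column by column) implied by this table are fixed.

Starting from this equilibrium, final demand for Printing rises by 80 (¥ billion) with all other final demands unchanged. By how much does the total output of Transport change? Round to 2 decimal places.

Δx_1 = 29.40

Technical coefficients a_ij = z_ij / X_j:
  a_11 = 30/600 = 0.05, a_21 = 240/600 = 0.40, a_31 = 90/600 = 0.15, a_41 = 120/600 = 0.20
  a_12 = 165/550 = 0.30, a_22 = 55/550 = 0.10, a_32 = 27.5/550 = 0.05, a_42 = 0/550 = 0.00
  a_13 = 63.75/425 = 0.15, a_23 = 21.25/425 = 0.05, a_33 = 85/425 = 0.20, a_43 = 21.25/425 = 0.05
  a_14 = 37.5/375 = 0.10, a_24 = 112.5/375 = 0.30, a_34 = 37.5/375 = 0.10, a_44 = 56.25/375 = 0.15
I − A =
  [   0.95    -0.30    -0.15    -0.10]
  [  -0.40     0.90    -0.05    -0.30]
  [  -0.15    -0.05     0.80    -0.10]
  [  -0.20     0.00    -0.05     0.85]
Compute the cofactors C_ij = (−1)^(i+j)·(3×3 minor ij) of I−A; the adjugate is their transpose:
adj(I−A) = Cᵀ =
  [ 0.604625   0.209125   0.136500   0.161000]
  [ 0.327625   0.602375   0.115625   0.264750]
  [ 0.152750   0.083625   0.588750   0.116750]
  [ 0.151250   0.054125   0.066750   0.560125]
det(I−A) = Σ_j (I−A)_1j·C_1j = (0.95)(0.604625) + (-0.30)(0.327625) + (-0.15)(0.152750) + (-0.10)(0.151250) = 0.43806875
(I − A)⁻¹ = adj(I−A) / det(I−A) ≈
  [   1.3802     0.4774     0.3116     0.3675]
  [   0.7479     1.3751     0.2639     0.6044]
  [   0.3487     0.1909     1.3440     0.2665]
  [   0.3453     0.1236     0.1524     1.2786]
Δx = (I − A)⁻¹ Δd with Δd having +80 in the Printing component and 0 elsewhere.
So Δx_1 = L_14 · (+80), where L_14 = adj(I−A)_14 / det(I−A) = 0.161000 / 0.43806875.
Δx_1 = 0.161000 × (+80) / 0.43806875 = 12.88 / 0.43806875 ≈ 29.40.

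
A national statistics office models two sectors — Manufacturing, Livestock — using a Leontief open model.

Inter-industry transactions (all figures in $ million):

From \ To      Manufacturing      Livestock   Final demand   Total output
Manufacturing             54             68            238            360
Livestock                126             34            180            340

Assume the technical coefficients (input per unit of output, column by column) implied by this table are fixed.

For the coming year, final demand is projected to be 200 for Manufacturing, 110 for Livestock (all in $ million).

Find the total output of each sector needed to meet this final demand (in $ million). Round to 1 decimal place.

x_M = 290.6, x_L = 235.3

Technical coefficients a_ij = z_ij / X_j:
  a_MM = 54/360 = 0.15, a_LM = 126/360 = 0.35
  a_ML = 68/340 = 0.20, a_LL = 34/340 = 0.10
I − A =
  [   0.85    -0.20]
  [  -0.35     0.90]
det(I−A) = (0.85)(0.90) − (-0.20)(-0.35) = 0.6950
adj(I−A) = [[0.90, 0.20], [0.35, 0.85]]
(I − A)⁻¹ = adj(I−A) / det(I−A) ≈
  [   1.2950     0.2878]
  [   0.5036     1.2230]
x = (I − A)⁻¹ d = adj(I−A)·d / det(I−A), with det(I−A) = 0.6950:
  x_M = (0.90·200 + 0.20·110) / 0.6950 = 202.00 / 0.6950 ≈ 290.6
  x_L = (0.35·200 + 0.85·110) / 0.6950 = 163.50 / 0.6950 ≈ 235.3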